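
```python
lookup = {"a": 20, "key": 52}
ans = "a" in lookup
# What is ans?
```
Trace:
  lookup={'a': 20, 'key': 52}
  lookup={'a': 20, 'key': 52}, ans=True

Final answer: True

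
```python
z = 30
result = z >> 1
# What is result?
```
Trace:
  z=30
  z=30, result=15

Final answer: 15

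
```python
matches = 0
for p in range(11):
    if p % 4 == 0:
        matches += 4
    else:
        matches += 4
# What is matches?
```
Trace:
  matches=0
  matches=4, p=0
  matches=8, p=1
  matches=12, p=2
  matches=16, p=3
  matches=20, p=4
  matches=24, p=5
  matches=28, p=6
  matches=32, p=7
  matches=36, p=8
  matches=40, p=9
  matches=44, p=10

Final answer: 44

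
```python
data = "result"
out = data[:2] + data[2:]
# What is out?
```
Trace:
  data='result'
  data='result', out='result'

Final answer: 'result'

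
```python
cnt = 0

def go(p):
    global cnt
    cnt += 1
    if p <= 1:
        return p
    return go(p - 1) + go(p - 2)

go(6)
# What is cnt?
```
Call trace (a repeated sub-call is expanded the first time; later identical calls just restate its return value):
go(p=6)
  go(p=5)
    go(p=4)
      go(p=3)
        go(p=2)
          go(p=1)
          -> return 1
          go(p=0)
          -> return 0
        -> return 1
        go(p=1)
        -> return 1
      -> return 2
      go(p=2) -> return 1  (same call as traced above)
    -> return 3
    go(p=3) -> return 2  (same call as traced above)
  -> return 5
  go(p=4) -> return 3  (same call as traced above)
-> return 8

cnt is incremented once per call, so count the calls in each subtree. Let C(p) = number of calls made by go(p).
C(0) = C(1) = 1 (base case, no recursion); C(p) = 1 + C(p - 1) + C(p - 2) otherwise.
C(2) = 1 + C(1) + C(0) = 1 + 1 + 1 = 3
C(3) = 1 + C(2) + C(1) = 1 + 3 + 1 = 5
C(4) = 1 + C(3) + C(2) = 1 + 5 + 3 = 9
C(5) = 1 + C(4) + C(3) = 1 + 9 + 5 = 15
C(6) = 1 + C(5) + C(4) = 1 + 15 + 9 = 25
cnt = C(6) = 25

Final answer: 25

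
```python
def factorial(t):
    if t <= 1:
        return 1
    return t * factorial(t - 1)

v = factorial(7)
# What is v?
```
Call trace:
factorial(t=7)
  factorial(t=6)
    factorial(t=5)
      factorial(t=4)
        factorial(t=3)
          factorial(t=2)
            factorial(t=1)
            -> return 1
          -> return 2
        -> return 6
      -> return 24
    -> return 120
  -> return 720
-> return 5040

Final answer: 5040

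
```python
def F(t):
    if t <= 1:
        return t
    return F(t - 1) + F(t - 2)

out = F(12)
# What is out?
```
Call trace (a repeated sub-call is expanded the first time; later identical calls just restate its return value):
F(t=12)
  F(t=11)
    F(t=10)
      F(t=9)
        F(t=8)
          F(t=7)
            F(t=6)
              F(t=5)
                F(t=4)
                  F(t=3)
                    F(t=2)
                      F(t=1)
                      -> return 1
                      F(t=0)
                      -> return 0
                    -> return 1
                    F(t=1)
                    -> return 1
                  -> return 2
                  F(t=2) -> return 1  (same call as traced above)
                -> return 3
                F(t=3) -> return 2  (same call as traced above)
              -> return 5
              F(t=4) -> return 3  (same call as traced above)
            -> return 8
            F(t=5) -> return 5  (same call as traced above)
          -> return 13
          F(t=6) -> return 8  (same call as traced above)
        -> return 21
        F(t=7) -> return 13  (same call as traced above)
      -> return 34
      F(t=8) -> return 21  (same call as traced above)
    -> return 55
    F(t=9) -> return 34  (same call as traced above)
  -> return 89
  F(t=10) -> return 55  (same call as traced above)
-> return 144

Final answer: 144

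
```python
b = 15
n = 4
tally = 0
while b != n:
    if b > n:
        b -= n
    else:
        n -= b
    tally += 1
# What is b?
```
Trace:
  b=15
  b=15, n=4
  b=15, n=4, tally=0
  b=11, n=4, tally=1
  b=7, n=4, tally=2
  b=3, n=4, tally=3
  b=3, n=1, tally=4
  b=2, n=1, tally=5
  b=1, n=1, tally=6

Final answer: 1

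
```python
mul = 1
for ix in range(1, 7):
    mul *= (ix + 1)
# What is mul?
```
Trace:
  mul=1
  mul=2, ix=1
  mul=6, ix=2
  mul=24, ix=3
  mul=120, ix=4
  mul=720, ix=5
  mul=5040, ix=6

Final answer: 5040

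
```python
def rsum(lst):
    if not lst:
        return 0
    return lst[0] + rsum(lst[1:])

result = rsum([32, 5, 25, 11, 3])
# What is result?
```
Call trace:
rsum(lst=[32, 5, 25, 11, 3])
  rsum(lst=[5, 25, 11, 3])
    rsum(lst=[25, 11, 3])
      rsum(lst=[11, 3])
        rsum(lst=[3])
          rsum(lst=[])
          -> return 0
        -> return 3
      -> return 14
    -> return 39
  -> return 44
-> return 76

Final answer: 76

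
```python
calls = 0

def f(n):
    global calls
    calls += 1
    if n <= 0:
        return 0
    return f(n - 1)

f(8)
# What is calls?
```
Call trace:
f(n=8)
  f(n=7)
    f(n=6)
      f(n=5)
        f(n=4)
          f(n=3)
            f(n=2)
              f(n=1)
                f(n=0)
                -> return 0
              -> return 0
            -> return 0
          -> return 0
        -> return 0
      -> return 0
    -> return 0
  -> return 0
-> return 0

calls is incremented once per call. f is entered once for each n = 8, 7, 6, 5, 4, 3, 2, 1, 0 (the n <= 0 call returns without recursing), i.e. 8 + 1 calls.
calls = 9

Final answer: 9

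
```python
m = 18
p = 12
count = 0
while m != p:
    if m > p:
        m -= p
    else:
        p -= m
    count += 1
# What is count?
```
Trace:
  m=18
  m=18, p=12
  m=18, p=12, count=0
  m=6, p=12, count=1
  m=6, p=6, count=2

Final answer: 2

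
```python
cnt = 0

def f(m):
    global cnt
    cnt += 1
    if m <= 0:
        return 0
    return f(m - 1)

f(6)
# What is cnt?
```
Call trace:
f(m=6)
  f(m=5)
    f(m=4)
      f(m=3)
        f(m=2)
          f(m=1)
            f(m=0)
            -> return 0
          -> return 0
        -> return 0
      -> return 0
    -> return 0
  -> return 0
-> return 0

cnt is incremented once per call. f is entered once for each m = 6, 5, 4, 3, 2, 1, 0 (the m <= 0 call returns without recursing), i.e. 6 + 1 calls.
cnt = 7

Final answer: 7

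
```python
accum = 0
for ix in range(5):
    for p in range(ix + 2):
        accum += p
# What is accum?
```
Trace:
  accum=0
  accum=0, ix=0, p=0
  accum=1, ix=0, p=1
  accum=1, ix=1, p=0
  accum=2, ix=1, p=1
  accum=4, ix=1, p=2
  accum=4, ix=2, p=0
  accum=5, ix=2, p=1
  accum=7, ix=2, p=2
  accum=10, ix=2, p=3
  accum=10, ix=3, p=0
  accum=11, ix=3, p=1
  accum=13, ix=3, p=2
  accum=16, ix=3, p=3
  accum=20, ix=3, p=4
  accum=20, ix=4, p=0
  accum=21, ix=4, p=1
  accum=23, ix=4, p=2
  accum=26, ix=4, p=3
  accum=30, ix=4, p=4
  accum=35, ix=4, p=5

Final answer: 35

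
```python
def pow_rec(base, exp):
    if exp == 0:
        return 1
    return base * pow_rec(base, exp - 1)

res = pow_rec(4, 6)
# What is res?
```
Call trace:
pow_rec(base=4, exp=6)
  pow_rec(base=4, exp=5)
    pow_rec(base=4, exp=4)
      pow_rec(base=4, exp=3)
        pow_rec(base=4, exp=2)
          pow_rec(base=4, exp=1)
            pow_rec(base=4, exp=0)
            -> return 1
          -> return 4
        -> return 16
      -> return 64
    -> return 256
  -> return 1024
-> return 4096

Final answer: 4096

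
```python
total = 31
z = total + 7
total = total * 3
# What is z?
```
Trace:
  total=31
  total=31, z=38
  total=93, z=38

Final answer: 38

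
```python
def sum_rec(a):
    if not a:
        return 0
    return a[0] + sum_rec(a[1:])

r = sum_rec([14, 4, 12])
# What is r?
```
Call trace:
sum_rec(a=[14, 4, 12])
  sum_rec(a=[4, 12])
    sum_rec(a=[12])
      sum_rec(a=[])
      -> return 0
    -> return 12
  -> return 16
-> return 30

Final answer: 30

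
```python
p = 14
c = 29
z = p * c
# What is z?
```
Trace:
  p=14
  p=14, c=29
  p=14, c=29, z=406

Final answer: 406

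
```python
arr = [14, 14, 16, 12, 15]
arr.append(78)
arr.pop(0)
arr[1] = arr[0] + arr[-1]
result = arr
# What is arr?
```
Trace:
  arr=[14, 14, 16, 12, 15]
  arr=[14, 14, 16, 12, 15, 78]
  arr=[14, 16, 12, 15, 78]
  arr=[14, 92, 12, 15, 78]
  arr=[14, 92, 12, 15, 78], result=[14, 92, 12, 15, 78]

Final answer: [14, 92, 12, 15, 78]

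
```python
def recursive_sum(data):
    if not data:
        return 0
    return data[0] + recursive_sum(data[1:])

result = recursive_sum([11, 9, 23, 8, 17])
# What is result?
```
Call trace:
recursive_sum(data=[11, 9, 23, 8, 17])
  recursive_sum(data=[9, 23, 8, 17])
    recursive_sum(data=[23, 8, 17])
      recursive_sum(data=[8, 17])
        recursive_sum(data=[17])
          recursive_sum(data=[])
          -> return 0
        -> return 17
      -> return 25
    -> return 48
  -> return 57
-> return 68

Final answer: 68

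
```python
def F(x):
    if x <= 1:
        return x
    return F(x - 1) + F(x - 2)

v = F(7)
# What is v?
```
Call trace (a repeated sub-call is expanded the first time; later identical calls just restate its return value):
F(x=7)
  F(x=6)
    F(x=5)
      F(x=4)
        F(x=3)
          F(x=2)
            F(x=1)
            -> return 1
            F(x=0)
            -> return 0
          -> return 1
          F(x=1)
          -> return 1
        -> return 2
        F(x=2) -> return 1  (same call as traced above)
      -> return 3
      F(x=3) -> return 2  (same call as traced above)
    -> return 5
    F(x=4) -> return 3  (same call as traced above)
  -> return 8
  F(x=5) -> return 5  (same call as traced above)
-> return 13

Final answer: 13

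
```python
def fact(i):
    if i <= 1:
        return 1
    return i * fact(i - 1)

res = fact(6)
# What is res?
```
Call trace:
fact(i=6)
  fact(i=5)
    fact(i=4)
      fact(i=3)
        fact(i=2)
          fact(i=1)
          -> return 1
        -> return 2
      -> return 6
    -> return 24
  -> return 120
-> return 720

Final answer: 720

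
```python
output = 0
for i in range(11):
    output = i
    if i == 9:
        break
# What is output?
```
Trace:
  output=0
  output=0, i=0
  output=1, i=1
  output=2, i=2
  output=3, i=3
  output=4, i=4
  output=5, i=5
  output=6, i=6
  output=7, i=7
  output=8, i=8
  output=9, i=9

Final answer: 9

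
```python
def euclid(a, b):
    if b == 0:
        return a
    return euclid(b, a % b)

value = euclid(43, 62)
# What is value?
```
Call trace:
euclid(a=43, b=62)
  euclid(a=62, b=43)
    euclid(a=43, b=19)
      euclid(a=19, b=5)
        euclid(a=5, b=4)
          euclid(a=4, b=1)
            euclid(a=1, b=0)
            -> return 1
          -> return 1
        -> return 1
      -> return 1
    -> return 1
  -> return 1
-> return 1

Final answer: 1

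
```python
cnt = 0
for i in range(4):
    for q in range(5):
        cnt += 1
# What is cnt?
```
Trace:
  cnt=0
  cnt=1, i=0, q=0
  cnt=2, i=0, q=1
  cnt=3, i=0, q=2
  cnt=4, i=0, q=3
  cnt=5, i=0, q=4
  cnt=6, i=1, q=0
  cnt=7, i=1, q=1
  cnt=8, i=1, q=2
  cnt=9, i=1, q=3
  cnt=10, i=1, q=4
  cnt=11, i=2, q=0
  cnt=12, i=2, q=1
  cnt=13, i=2, q=2
  cnt=14, i=2, q=3
  cnt=15, i=2, q=4
  cnt=16, i=3, q=0
  cnt=17, i=3, q=1
  cnt=18, i=3, q=2
  cnt=19, i=3, q=3
  cnt=20, i=3, q=4

Final answer: 20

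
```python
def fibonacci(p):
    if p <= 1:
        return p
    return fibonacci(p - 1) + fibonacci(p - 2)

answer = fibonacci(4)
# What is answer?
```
Call trace (a repeated sub-call is expanded the first time; later identical calls just restate its return value):
fibonacci(p=4)
  fibonacci(p=3)
    fibonacci(p=2)
      fibonacci(p=1)
      -> return 1
      fibonacci(p=0)
      -> return 0
    -> return 1
    fibonacci(p=1)
    -> return 1
  -> return 2
  fibonacci(p=2) -> return 1  (same call as traced above)
-> return 3

Final answer: 3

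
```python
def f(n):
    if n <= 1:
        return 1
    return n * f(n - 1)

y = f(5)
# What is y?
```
Call trace:
f(n=5)
  f(n=4)
    f(n=3)
      f(n=2)
        f(n=1)
        -> return 1
      -> return 2
    -> return 6
  -> return 24
-> return 120

Final answer: 120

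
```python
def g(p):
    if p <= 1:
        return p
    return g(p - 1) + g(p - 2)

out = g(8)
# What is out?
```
Call trace (a repeated sub-call is expanded the first time; later identical calls just restate its return value):
g(p=8)
  g(p=7)
    g(p=6)
      g(p=5)
        g(p=4)
          g(p=3)
            g(p=2)
              g(p=1)
              -> return 1
              g(p=0)
              -> return 0
            -> return 1
            g(p=1)
            -> return 1
          -> return 2
          g(p=2) -> return 1  (same call as traced above)
        -> return 3
        g(p=3) -> return 2  (same call as traced above)
      -> return 5
      g(p=4) -> return 3  (same call as traced above)
    -> return 8
    g(p=5) -> return 5  (same call as traced above)
  -> return 13
  g(p=6) -> return 8  (same call as traced above)
-> return 21

Final answer: 21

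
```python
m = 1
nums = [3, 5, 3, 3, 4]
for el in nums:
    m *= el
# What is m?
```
Trace:
  m=1
  m=3, el=3
  m=15, el=5
  m=45, el=3
  m=135, el=3
  m=540, el=4

Final answer: 540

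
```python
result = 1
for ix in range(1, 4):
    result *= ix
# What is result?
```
Trace:
  result=1
  result=1, ix=1
  result=2, ix=2
  result=6, ix=3

Final answer: 6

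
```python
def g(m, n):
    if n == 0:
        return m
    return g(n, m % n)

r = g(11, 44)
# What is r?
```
Call trace:
g(m=11, n=44)
  g(m=44, n=11)
    g(m=11, n=0)
    -> return 11
  -> return 11
-> return 11

Final answer: 11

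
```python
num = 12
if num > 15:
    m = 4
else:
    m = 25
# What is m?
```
Trace:
  num=12
  num=12, m=25

Final answer: 25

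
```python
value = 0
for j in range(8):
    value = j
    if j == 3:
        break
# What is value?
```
Trace:
  value=0
  value=0, j=0
  value=1, j=1
  value=2, j=2
  value=3, j=3

Final answer: 3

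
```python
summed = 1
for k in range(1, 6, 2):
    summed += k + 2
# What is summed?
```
Trace:
  summed=1
  summed=4, k=1
  summed=9, k=3
  summed=16, k=5

Final answer: 16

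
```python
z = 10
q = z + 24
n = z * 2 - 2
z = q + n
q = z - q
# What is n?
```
Trace:
  z=10
  z=10, q=34
  z=10, q=34, n=18
  z=52, q=34, n=18
  z=52, q=18, n=18

Final answer: 18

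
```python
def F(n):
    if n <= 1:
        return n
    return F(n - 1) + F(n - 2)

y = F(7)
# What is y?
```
Call trace (a repeated sub-call is expanded the first time; later identical calls just restate its return value):
F(n=7)
  F(n=6)
    F(n=5)
      F(n=4)
        F(n=3)
          F(n=2)
            F(n=1)
            -> return 1
            F(n=0)
            -> return 0
          -> return 1
          F(n=1)
          -> return 1
        -> return 2
        F(n=2) -> return 1  (same call as traced above)
      -> return 3
      F(n=3) -> return 2  (same call as traced above)
    -> return 5
    F(n=4) -> return 3  (same call as traced above)
  -> return 8
  F(n=5) -> return 5  (same call as traced above)
-> return 13

Final answer: 13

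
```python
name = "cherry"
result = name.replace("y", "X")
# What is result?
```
Trace:
  name='cherry'
  name='cherry', result='cherrX'

Final answer: 'cherrX'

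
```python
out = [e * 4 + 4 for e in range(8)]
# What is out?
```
Trace:
  e=0
  e=1
  e=2
  e=3
  e=4
  e=5
  e=6
  e=7
  out=[4, 8, 12, 16, 20, 24, 28, 32]

Final answer: [4, 8, 12, 16, 20, 24, 28, 32]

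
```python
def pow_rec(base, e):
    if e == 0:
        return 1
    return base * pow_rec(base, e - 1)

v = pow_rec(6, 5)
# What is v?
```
Call trace:
pow_rec(base=6, e=5)
  pow_rec(base=6, e=4)
    pow_rec(base=6, e=3)
      pow_rec(base=6, e=2)
        pow_rec(base=6, e=1)
          pow_rec(base=6, e=0)
          -> return 1
        -> return 6
      -> return 36
    -> return 216
  -> return 1296
-> return 7776

Final answer: 7776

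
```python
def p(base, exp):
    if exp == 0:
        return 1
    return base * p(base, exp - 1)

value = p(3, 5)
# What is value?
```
Call trace:
p(base=3, exp=5)
  p(base=3, exp=4)
    p(base=3, exp=3)
      p(base=3, exp=2)
        p(base=3, exp=1)
          p(base=3, exp=0)
          -> return 1
        -> return 3
      -> return 9
    -> return 27
  -> return 81
-> return 243

Final answer: 243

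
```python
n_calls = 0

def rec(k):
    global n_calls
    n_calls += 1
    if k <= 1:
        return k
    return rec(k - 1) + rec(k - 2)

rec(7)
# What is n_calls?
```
Call trace (a repeated sub-call is expanded the first time; later identical calls just restate its return value):
rec(k=7)
  rec(k=6)
    rec(k=5)
      rec(k=4)
        rec(k=3)
          rec(k=2)
            rec(k=1)
            -> return 1
            rec(k=0)
            -> return 0
          -> return 1
          rec(k=1)
          -> return 1
        -> return 2
        rec(k=2) -> return 1  (same call as traced above)
      -> return 3
      rec(k=3) -> return 2  (same call as traced above)
    -> return 5
    rec(k=4) -> return 3  (same call as traced above)
  -> return 8
  rec(k=5) -> return 5  (same call as traced above)
-> return 13

n_calls is incremented once per call, so count the calls in each subtree. Let C(k) = number of calls made by rec(k).
C(0) = C(1) = 1 (base case, no recursion); C(k) = 1 + C(k - 1) + C(k - 2) otherwise.
C(2) = 1 + C(1) + C(0) = 1 + 1 + 1 = 3
C(3) = 1 + C(2) + C(1) = 1 + 3 + 1 = 5
C(4) = 1 + C(3) + C(2) = 1 + 5 + 3 = 9
C(5) = 1 + C(4) + C(3) = 1 + 9 + 5 = 15
C(6) = 1 + C(5) + C(4) = 1 + 15 + 9 = 25
C(7) = 1 + C(6) + C(5) = 1 + 25 + 15 = 41
n_calls = C(7) = 41

Final answer: 41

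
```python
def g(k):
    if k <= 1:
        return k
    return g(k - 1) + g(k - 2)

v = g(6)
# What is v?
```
Call trace (a repeated sub-call is expanded the first time; later identical calls just restate its return value):
g(k=6)
  g(k=5)
    g(k=4)
      g(k=3)
        g(k=2)
          g(k=1)
          -> return 1
          g(k=0)
          -> return 0
        -> return 1
        g(k=1)
        -> return 1
      -> return 2
      g(k=2) -> return 1  (same call as traced above)
    -> return 3
    g(k=3) -> return 2  (same call as traced above)
  -> return 5
  g(k=4) -> return 3  (same call as traced above)
-> return 8

Final answer: 8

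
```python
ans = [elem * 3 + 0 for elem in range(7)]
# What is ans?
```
Trace:
  elem=0
  elem=1
  elem=2
  elem=3
  elem=4
  elem=5
  elem=6
  ans=[0, 3, 6, 9, 12, 15, 18]

Final answer: [0, 3, 6, 9, 12, 15, 18]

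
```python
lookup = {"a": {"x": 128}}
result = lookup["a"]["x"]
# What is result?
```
Trace:
  lookup={'a': {'x': 128}}
  lookup={'a': {'x': 128}}, result=128

Final answer: 128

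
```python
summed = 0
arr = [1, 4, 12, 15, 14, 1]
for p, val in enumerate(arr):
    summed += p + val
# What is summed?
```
Trace:
  summed=0
  summed=1, p=0, val=1
  summed=6, p=1, val=4
  summed=20, p=2, val=12
  summed=38, p=3, val=15
  summed=56, p=4, val=14
  summed=62, p=5, val=1

Final answer: 62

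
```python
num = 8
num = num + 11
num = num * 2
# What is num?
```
Trace:
  num=8
  num=19
  num=38

Final answer: 38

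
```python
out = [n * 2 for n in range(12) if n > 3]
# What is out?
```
Trace:
  n=0
  n=1
  n=2
  n=3
  n=4
  n=5
  n=6
  n=7
  n=8
  n=9
  n=10
  n=11
  out=[8, 10, 12, 14, 16, 18, 20, 22]

Final answer: [8, 10, 12, 14, 16, 18, 20, 22]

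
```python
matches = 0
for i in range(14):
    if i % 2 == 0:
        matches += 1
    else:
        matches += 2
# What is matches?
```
Trace:
  matches=0
  matches=1, i=0
  matches=3, i=1
  matches=4, i=2
  matches=6, i=3
  matches=7, i=4
  matches=9, i=5
  matches=10, i=6
  matches=12, i=7
  matches=13, i=8
  matches=15, i=9
  matches=16, i=10
  matches=18, i=11
  matches=19, i=12
  matches=21, i=13

Final answer: 21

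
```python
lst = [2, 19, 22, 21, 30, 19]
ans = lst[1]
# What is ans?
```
Trace:
  lst=[2, 19, 22, 21, 30, 19]
  lst=[2, 19, 22, 21, 30, 19], ans=19

Final answer: 19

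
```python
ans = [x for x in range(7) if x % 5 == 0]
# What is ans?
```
Trace:
  x=0
  x=1
  x=2
  x=3
  x=4
  x=5
  x=6
  ans=[0, 5]

Final answer: [0, 5]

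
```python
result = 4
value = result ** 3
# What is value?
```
Trace:
  result=4
  result=4, value=64

Final answer: 64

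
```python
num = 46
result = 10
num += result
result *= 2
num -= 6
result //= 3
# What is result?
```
Trace:
  num=46
  num=46, result=10
  num=56, result=10
  num=56, result=20
  num=50, result=20
  num=50, result=6

Final answer: 6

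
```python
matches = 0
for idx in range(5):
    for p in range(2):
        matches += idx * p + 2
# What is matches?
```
Trace:
  matches=0
  matches=2, idx=0, p=0
  matches=4, idx=0, p=1
  matches=6, idx=1, p=0
  matches=9, idx=1, p=1
  matches=11, idx=2, p=0
  matches=15, idx=2, p=1
  matches=17, idx=3, p=0
  matches=22, idx=3, p=1
  matches=24, idx=4, p=0
  matches=30, idx=4, p=1

Final answer: 30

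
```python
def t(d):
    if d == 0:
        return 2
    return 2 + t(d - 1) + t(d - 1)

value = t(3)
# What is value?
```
Call trace (a repeated sub-call is expanded the first time; later identical calls just restate its return value):
t(d=3)
  t(d=2)
    t(d=1)
      t(d=0)
      -> return 2
      t(d=0)
      -> return 2
    -> return 6
    t(d=1) -> return 6  (same call as traced above)
  -> return 14
  t(d=2) -> return 14  (same call as traced above)
-> return 30

Final answer: 30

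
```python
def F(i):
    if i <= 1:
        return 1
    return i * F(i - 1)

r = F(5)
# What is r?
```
Call trace:
F(i=5)
  F(i=4)
    F(i=3)
      F(i=2)
        F(i=1)
        -> return 1
      -> return 2
    -> return 6
  -> return 24
-> return 120

Final answer: 120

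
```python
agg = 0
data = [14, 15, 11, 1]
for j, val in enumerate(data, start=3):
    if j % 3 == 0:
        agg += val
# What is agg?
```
Trace:
  agg=0
  agg=14, j=3, val=14
  agg=14, j=4, val=15
  agg=14, j=5, val=11
  agg=15, j=6, val=1

Final answer: 15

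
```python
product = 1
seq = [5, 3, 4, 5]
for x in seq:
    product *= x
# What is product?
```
Trace:
  product=1
  product=5, x=5
  product=15, x=3
  product=60, x=4
  product=300, x=5

Final answer: 300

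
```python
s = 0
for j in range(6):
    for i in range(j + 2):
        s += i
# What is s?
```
Trace:
  s=0
  s=0, j=0, i=0
  s=1, j=0, i=1
  s=1, j=1, i=0
  s=2, j=1, i=1
  s=4, j=1, i=2
  s=4, j=2, i=0
  s=5, j=2, i=1
  s=7, j=2, i=2
  s=10, j=2, i=3
  s=10, j=3, i=0
  s=11, j=3, i=1
  s=13, j=3, i=2
  s=16, j=3, i=3
  s=20, j=3, i=4
  s=20, j=4, i=0
  s=21, j=4, i=1
  s=23, j=4, i=2
  s=26, j=4, i=3
  s=30, j=4, i=4
  s=35, j=4, i=5
  s=35, j=5, i=0
  s=36, j=5, i=1
  s=38, j=5, i=2
  s=41, j=5, i=3
  s=45, j=5, i=4
  s=50, j=5, i=5
  s=56, j=5, i=6

Final answer: 56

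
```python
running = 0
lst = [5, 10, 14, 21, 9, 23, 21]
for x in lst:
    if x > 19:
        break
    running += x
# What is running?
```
Trace:
  running=0
  running=5, x=5
  running=15, x=10
  running=29, x=14
  running=29, x=21

Final answer: 29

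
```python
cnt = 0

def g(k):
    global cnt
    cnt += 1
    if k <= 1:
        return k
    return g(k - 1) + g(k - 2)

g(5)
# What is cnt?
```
Call trace (a repeated sub-call is expanded the first time; later identical calls just restate its return value):
g(k=5)
  g(k=4)
    g(k=3)
      g(k=2)
        g(k=1)
        -> return 1
        g(k=0)
        -> return 0
      -> return 1
      g(k=1)
      -> return 1
    -> return 2
    g(k=2) -> return 1  (same call as traced above)
  -> return 3
  g(k=3) -> return 2  (same call as traced above)
-> return 5

cnt is incremented once per call, so count the calls in each subtree. Let C(k) = number of calls made by g(k).
C(0) = C(1) = 1 (base case, no recursion); C(k) = 1 + C(k - 1) + C(k - 2) otherwise.
C(2) = 1 + C(1) + C(0) = 1 + 1 + 1 = 3
C(3) = 1 + C(2) + C(1) = 1 + 3 + 1 = 5
C(4) = 1 + C(3) + C(2) = 1 + 5 + 3 = 9
C(5) = 1 + C(4) + C(3) = 1 + 9 + 5 = 15
cnt = C(5) = 15

Final answer: 15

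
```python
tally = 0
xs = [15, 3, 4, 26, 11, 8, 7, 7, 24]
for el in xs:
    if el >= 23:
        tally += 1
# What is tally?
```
Trace:
  tally=0
  tally=0, el=15
  tally=0, el=3
  tally=0, el=4
  tally=1, el=26
  tally=1, el=11
  tally=1, el=8
  tally=1, el=7
  tally=1, el=7
  tally=2, el=24

Final answer: 2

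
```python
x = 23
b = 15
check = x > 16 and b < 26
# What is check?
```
Trace:
  x=23
  x=23, b=15
  x=23, b=15, check=True

Final answer: True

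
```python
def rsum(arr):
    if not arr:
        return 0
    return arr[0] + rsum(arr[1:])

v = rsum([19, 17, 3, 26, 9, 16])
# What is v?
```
Call trace:
rsum(arr=[19, 17, 3, 26, 9, 16])
  rsum(arr=[17, 3, 26, 9, 16])
    rsum(arr=[3, 26, 9, 16])
      rsum(arr=[26, 9, 16])
        rsum(arr=[9, 16])
          rsum(arr=[16])
            rsum(arr=[])
            -> return 0
          -> return 16
        -> return 25
      -> return 51
    -> return 54
  -> return 71
-> return 90

Final answer: 90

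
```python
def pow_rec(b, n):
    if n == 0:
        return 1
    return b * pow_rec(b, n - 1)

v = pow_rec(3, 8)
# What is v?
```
Call trace:
pow_rec(b=3, n=8)
  pow_rec(b=3, n=7)
    pow_rec(b=3, n=6)
      pow_rec(b=3, n=5)
        pow_rec(b=3, n=4)
          pow_rec(b=3, n=3)
            pow_rec(b=3, n=2)
              pow_rec(b=3, n=1)
                pow_rec(b=3, n=0)
                -> return 1
              -> return 3
            -> return 9
          -> return 27
        -> return 81
      -> return 243
    -> return 729
  -> return 2187
-> return 6561

Final answer: 6561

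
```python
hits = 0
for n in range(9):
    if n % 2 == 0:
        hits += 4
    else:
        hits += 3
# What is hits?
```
Trace:
  hits=0
  hits=4, n=0
  hits=7, n=1
  hits=11, n=2
  hits=14, n=3
  hits=18, n=4
  hits=21, n=5
  hits=25, n=6
  hits=28, n=7
  hits=32, n=8

Final answer: 32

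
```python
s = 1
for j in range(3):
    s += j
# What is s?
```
Trace:
  s=1
  s=1, j=0
  s=2, j=1
  s=4, j=2

Final answer: 4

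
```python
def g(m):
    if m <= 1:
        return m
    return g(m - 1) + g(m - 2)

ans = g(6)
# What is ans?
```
Call trace (a repeated sub-call is expanded the first time; later identical calls just restate its return value):
g(m=6)
  g(m=5)
    g(m=4)
      g(m=3)
        g(m=2)
          g(m=1)
          -> return 1
          g(m=0)
          -> return 0
        -> return 1
        g(m=1)
        -> return 1
      -> return 2
      g(m=2) -> return 1  (same call as traced above)
    -> return 3
    g(m=3) -> return 2  (same call as traced above)
  -> return 5
  g(m=4) -> return 3  (same call as traced above)
-> return 8

Final answer: 8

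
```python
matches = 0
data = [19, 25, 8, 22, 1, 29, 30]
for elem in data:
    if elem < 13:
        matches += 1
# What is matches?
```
Trace:
  matches=0
  matches=0, elem=19
  matches=0, elem=25
  matches=1, elem=8
  matches=1, elem=22
  matches=2, elem=1
  matches=2, elem=29
  matches=2, elem=30

Final answer: 2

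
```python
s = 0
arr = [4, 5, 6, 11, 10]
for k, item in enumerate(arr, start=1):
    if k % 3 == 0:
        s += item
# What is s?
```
Trace:
  s=0
  s=0, k=1, item=4
  s=0, k=2, item=5
  s=6, k=3, item=6
  s=6, k=4, item=11
  s=6, k=5, item=10

Final answer: 6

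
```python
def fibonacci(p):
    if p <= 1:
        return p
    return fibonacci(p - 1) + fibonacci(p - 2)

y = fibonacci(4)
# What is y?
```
Call trace (a repeated sub-call is expanded the first time; later identical calls just restate its return value):
fibonacci(p=4)
  fibonacci(p=3)
    fibonacci(p=2)
      fibonacci(p=1)
      -> return 1
      fibonacci(p=0)
      -> return 0
    -> return 1
    fibonacci(p=1)
    -> return 1
  -> return 2
  fibonacci(p=2) -> return 1  (same call as traced above)
-> return 3

Final answer: 3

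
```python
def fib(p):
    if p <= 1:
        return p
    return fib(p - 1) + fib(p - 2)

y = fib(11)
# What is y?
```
Call trace (a repeated sub-call is expanded the first time; later identical calls just restate its return value):
fib(p=11)
  fib(p=10)
    fib(p=9)
      fib(p=8)
        fib(p=7)
          fib(p=6)
            fib(p=5)
              fib(p=4)
                fib(p=3)
                  fib(p=2)
                    fib(p=1)
                    -> return 1
                    fib(p=0)
                    -> return 0
                  -> return 1
                  fib(p=1)
                  -> return 1
                -> return 2
                fib(p=2) -> return 1  (same call as traced above)
              -> return 3
              fib(p=3) -> return 2  (same call as traced above)
            -> return 5
            fib(p=4) -> return 3  (same call as traced above)
          -> return 8
          fib(p=5) -> return 5  (same call as traced above)
        -> return 13
        fib(p=6) -> return 8  (same call as traced above)
      -> return 21
      fib(p=7) -> return 13  (same call as traced above)
    -> return 34
    fib(p=8) -> return 21  (same call as traced above)
  -> return 55
  fib(p=9) -> return 34  (same call as traced above)
-> return 89

Final answer: 89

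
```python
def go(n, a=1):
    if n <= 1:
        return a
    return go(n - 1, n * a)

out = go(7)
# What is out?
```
Call trace:
go(n=7, a=1)
  go(n=6, a=7)
    go(n=5, a=42)
      go(n=4, a=210)
        go(n=3, a=840)
          go(n=2, a=2520)
            go(n=1, a=5040)
            -> return 5040
          -> return 5040
        -> return 5040
      -> return 5040
    -> return 5040
  -> return 5040
-> return 5040

Final answer: 5040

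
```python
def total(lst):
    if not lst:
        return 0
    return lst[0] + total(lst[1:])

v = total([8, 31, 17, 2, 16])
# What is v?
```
Call trace:
total(lst=[8, 31, 17, 2, 16])
  total(lst=[31, 17, 2, 16])
    total(lst=[17, 2, 16])
      total(lst=[2, 16])
        total(lst=[16])
          total(lst=[])
          -> return 0
        -> return 16
      -> return 18
    -> return 35
  -> return 66
-> return 74

Final answer: 74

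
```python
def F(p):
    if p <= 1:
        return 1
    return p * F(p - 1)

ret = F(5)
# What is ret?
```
Call trace:
F(p=5)
  F(p=4)
    F(p=3)
      F(p=2)
        F(p=1)
        -> return 1
      -> return 2
    -> return 6
  -> return 24
-> return 120

Final answer: 120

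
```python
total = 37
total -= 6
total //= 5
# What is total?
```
Trace:
  total=37
  total=31
  total=6

Final answer: 6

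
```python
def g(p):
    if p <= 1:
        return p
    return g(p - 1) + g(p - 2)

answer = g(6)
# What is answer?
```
Call trace (a repeated sub-call is expanded the first time; later identical calls just restate its return value):
g(p=6)
  g(p=5)
    g(p=4)
      g(p=3)
        g(p=2)
          g(p=1)
          -> return 1
          g(p=0)
          -> return 0
        -> return 1
        g(p=1)
        -> return 1
      -> return 2
      g(p=2) -> return 1  (same call as traced above)
    -> return 3
    g(p=3) -> return 2  (same call as traced above)
  -> return 5
  g(p=4) -> return 3  (same call as traced above)
-> return 8

Final answer: 8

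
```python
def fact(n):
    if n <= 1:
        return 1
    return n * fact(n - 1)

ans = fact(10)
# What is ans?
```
Call trace:
fact(n=10)
  fact(n=9)
    fact(n=8)
      fact(n=7)
        fact(n=6)
          fact(n=5)
            fact(n=4)
              fact(n=3)
                fact(n=2)
                  fact(n=1)
                  -> return 1
                -> return 2
              -> return 6
            -> return 24
          -> return 120
        -> return 720
      -> return 5040
    -> return 40320
  -> return 362880
-> return 3628800

Final answer: 3628800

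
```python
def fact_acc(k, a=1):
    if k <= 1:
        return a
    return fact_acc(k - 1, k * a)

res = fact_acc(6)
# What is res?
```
Call trace:
fact_acc(k=6, a=1)
  fact_acc(k=5, a=6)
    fact_acc(k=4, a=30)
      fact_acc(k=3, a=120)
        fact_acc(k=2, a=360)
          fact_acc(k=1, a=720)
          -> return 720
        -> return 720
      -> return 720
    -> return 720
  -> return 720
-> return 720

Final answer: 720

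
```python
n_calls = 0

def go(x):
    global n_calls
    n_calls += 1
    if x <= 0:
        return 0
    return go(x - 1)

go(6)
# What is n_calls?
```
Call trace:
go(x=6)
  go(x=5)
    go(x=4)
      go(x=3)
        go(x=2)
          go(x=1)
            go(x=0)
            -> return 0
          -> return 0
        -> return 0
      -> return 0
    -> return 0
  -> return 0
-> return 0

n_calls is incremented once per call. go is entered once for each x = 6, 5, 4, 3, 2, 1, 0 (the x <= 0 call returns without recursing), i.e. 6 + 1 calls.
n_calls = 7

Final answer: 7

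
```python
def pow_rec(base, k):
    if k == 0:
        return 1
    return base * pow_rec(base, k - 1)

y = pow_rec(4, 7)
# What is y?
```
Call trace:
pow_rec(base=4, k=7)
  pow_rec(base=4, k=6)
    pow_rec(base=4, k=5)
      pow_rec(base=4, k=4)
        pow_rec(base=4, k=3)
          pow_rec(base=4, k=2)
            pow_rec(base=4, k=1)
              pow_rec(base=4, k=0)
              -> return 1
            -> return 4
          -> return 16
        -> return 64
      -> return 256
    -> return 1024
  -> return 4096
-> return 16384

Final answer: 16384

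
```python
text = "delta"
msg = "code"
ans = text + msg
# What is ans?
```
Trace:
  text='delta'
  text='delta', msg='code'
  text='delta', msg='code', ans='deltacode'

Final answer: 'deltacode'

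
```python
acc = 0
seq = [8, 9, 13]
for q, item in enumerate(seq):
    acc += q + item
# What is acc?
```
Trace:
  acc=0
  acc=8, q=0, item=8
  acc=18, q=1, item=9
  acc=33, q=2, item=13

Final answer: 33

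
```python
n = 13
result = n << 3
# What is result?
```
Trace:
  n=13
  n=13, result=104

Final answer: 104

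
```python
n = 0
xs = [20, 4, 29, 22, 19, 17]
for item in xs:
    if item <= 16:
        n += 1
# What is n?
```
Trace:
  n=0
  n=0, item=20
  n=1, item=4
  n=1, item=29
  n=1, item=22
  n=1, item=19
  n=1, item=17

Final answer: 1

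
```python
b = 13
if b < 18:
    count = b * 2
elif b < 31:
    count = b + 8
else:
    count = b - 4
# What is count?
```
Trace:
  b=13
  b=13, count=26

Final answer: 26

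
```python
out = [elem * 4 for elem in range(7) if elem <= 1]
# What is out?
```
Trace:
  elem=0
  elem=1
  elem=2
  elem=3
  elem=4
  elem=5
  elem=6
  out=[0, 4]

Final answer: [0, 4]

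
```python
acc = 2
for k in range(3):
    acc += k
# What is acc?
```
Trace:
  acc=2
  acc=2, k=0
  acc=3, k=1
  acc=5, k=2

Final answer: 5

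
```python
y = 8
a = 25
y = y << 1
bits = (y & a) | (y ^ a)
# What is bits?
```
Trace:
  y=8
  y=8, a=25
  y=16, a=25
  y=16, a=25, bits=25

Final answer: 25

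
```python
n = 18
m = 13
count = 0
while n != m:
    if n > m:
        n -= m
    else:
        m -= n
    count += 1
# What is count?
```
Trace:
  n=18
  n=18, m=13
  n=18, m=13, count=0
  n=5, m=13, count=1
  n=5, m=8, count=2
  n=5, m=3, count=3
  n=2, m=3, count=4
  n=2, m=1, count=5
  n=1, m=1, count=6

Final answer: 6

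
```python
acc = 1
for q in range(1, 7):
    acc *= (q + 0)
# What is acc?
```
Trace:
  acc=1
  acc=1, q=1
  acc=2, q=2
  acc=6, q=3
  acc=24, q=4
  acc=120, q=5
  acc=720, q=6

Final answer: 720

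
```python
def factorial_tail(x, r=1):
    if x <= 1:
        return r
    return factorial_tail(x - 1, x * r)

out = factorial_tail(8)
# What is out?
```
Call trace:
factorial_tail(x=8, r=1)
  factorial_tail(x=7, r=8)
    factorial_tail(x=6, r=56)
      factorial_tail(x=5, r=336)
        factorial_tail(x=4, r=1680)
          factorial_tail(x=3, r=6720)
            factorial_tail(x=2, r=20160)
              factorial_tail(x=1, r=40320)
              -> return 40320
            -> return 40320
          -> return 40320
        -> return 40320
      -> return 40320
    -> return 40320
  -> return 40320
-> return 40320

Final answer: 40320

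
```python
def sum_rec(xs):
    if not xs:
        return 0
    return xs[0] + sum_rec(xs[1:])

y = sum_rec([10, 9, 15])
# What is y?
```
Call trace:
sum_rec(xs=[10, 9, 15])
  sum_rec(xs=[9, 15])
    sum_rec(xs=[15])
      sum_rec(xs=[])
      -> return 0
    -> return 15
  -> return 24
-> return 34

Final answer: 34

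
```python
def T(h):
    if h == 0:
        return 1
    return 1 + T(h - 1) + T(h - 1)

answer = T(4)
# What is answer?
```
Call trace (a repeated sub-call is expanded the first time; later identical calls just restate its return value):
T(h=4)
  T(h=3)
    T(h=2)
      T(h=1)
        T(h=0)
        -> return 1
        T(h=0)
        -> return 1
      -> return 3
      T(h=1) -> return 3  (same call as traced above)
    -> return 7
    T(h=2) -> return 7  (same call as traced above)
  -> return 15
  T(h=3) -> return 15  (same call as traced above)
-> return 31

Final answer: 31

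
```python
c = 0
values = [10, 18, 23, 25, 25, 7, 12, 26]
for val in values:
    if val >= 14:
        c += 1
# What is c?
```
Trace:
  c=0
  c=0, val=10
  c=1, val=18
  c=2, val=23
  c=3, val=25
  c=4, val=25
  c=4, val=7
  c=4, val=12
  c=5, val=26

Final answer: 5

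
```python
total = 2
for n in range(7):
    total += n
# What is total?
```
Trace:
  total=2
  total=2, n=0
  total=3, n=1
  total=5, n=2
  total=8, n=3
  total=12, n=4
  total=17, n=5
  total=23, n=6

Final answer: 23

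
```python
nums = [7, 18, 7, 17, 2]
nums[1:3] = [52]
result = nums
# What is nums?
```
Trace:
  nums=[7, 18, 7, 17, 2]
  nums=[7, 52, 17, 2]
  nums=[7, 52, 17, 2], result=[7, 52, 17, 2]

Final answer: [7, 52, 17, 2]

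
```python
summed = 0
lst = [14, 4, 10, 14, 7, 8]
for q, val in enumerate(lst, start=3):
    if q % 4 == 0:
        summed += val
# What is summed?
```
Trace:
  summed=0
  summed=0, q=3, val=14
  summed=4, q=4, val=4
  summed=4, q=5, val=10
  summed=4, q=6, val=14
  summed=4, q=7, val=7
  summed=12, q=8, val=8

Final answer: 12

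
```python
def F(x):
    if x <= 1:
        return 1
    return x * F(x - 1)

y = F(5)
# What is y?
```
Call trace:
F(x=5)
  F(x=4)
    F(x=3)
      F(x=2)
        F(x=1)
        -> return 1
      -> return 2
    -> return 6
  -> return 24
-> return 120

Final answer: 120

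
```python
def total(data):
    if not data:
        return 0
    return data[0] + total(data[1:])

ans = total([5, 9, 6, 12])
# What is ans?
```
Call trace:
total(data=[5, 9, 6, 12])
  total(data=[9, 6, 12])
    total(data=[6, 12])
      total(data=[12])
        total(data=[])
        -> return 0
      -> return 12
    -> return 18
  -> return 27
-> return 32

Final answer: 32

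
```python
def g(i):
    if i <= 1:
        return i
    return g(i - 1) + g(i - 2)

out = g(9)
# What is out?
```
Call trace (a repeated sub-call is expanded the first time; later identical calls just restate its return value):
g(i=9)
  g(i=8)
    g(i=7)
      g(i=6)
        g(i=5)
          g(i=4)
            g(i=3)
              g(i=2)
                g(i=1)
                -> return 1
                g(i=0)
                -> return 0
              -> return 1
              g(i=1)
              -> return 1
            -> return 2
            g(i=2) -> return 1  (same call as traced above)
          -> return 3
          g(i=3) -> return 2  (same call as traced above)
        -> return 5
        g(i=4) -> return 3  (same call as traced above)
      -> return 8
      g(i=5) -> return 5  (same call as traced above)
    -> return 13
    g(i=6) -> return 8  (same call as traced above)
  -> return 21
  g(i=7) -> return 13  (same call as traced above)
-> return 34

Final answer: 34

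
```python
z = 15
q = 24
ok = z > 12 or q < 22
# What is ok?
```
Trace:
  z=15
  z=15, q=24
  z=15, q=24, ok=True

Final answer: True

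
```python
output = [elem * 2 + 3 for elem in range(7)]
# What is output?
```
Trace:
  elem=0
  elem=1
  elem=2
  elem=3
  elem=4
  elem=5
  elem=6
  output=[3, 5, 7, 9, 11, 13, 15]

Final answer: [3, 5, 7, 9, 11, 13, 15]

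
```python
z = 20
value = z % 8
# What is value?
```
Trace:
  z=20
  z=20, value=4

Final answer: 4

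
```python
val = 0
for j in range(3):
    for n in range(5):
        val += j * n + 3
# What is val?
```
Trace:
  val=0
  val=3, j=0, n=0
  val=6, j=0, n=1
  val=9, j=0, n=2
  val=12, j=0, n=3
  val=15, j=0, n=4
  val=18, j=1, n=0
  val=22, j=1, n=1
  val=27, j=1, n=2
  val=33, j=1, n=3
  val=40, j=1, n=4
  val=43, j=2, n=0
  val=48, j=2, n=1
  val=55, j=2, n=2
  val=64, j=2, n=3
  val=75, j=2, n=4

Final answer: 75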